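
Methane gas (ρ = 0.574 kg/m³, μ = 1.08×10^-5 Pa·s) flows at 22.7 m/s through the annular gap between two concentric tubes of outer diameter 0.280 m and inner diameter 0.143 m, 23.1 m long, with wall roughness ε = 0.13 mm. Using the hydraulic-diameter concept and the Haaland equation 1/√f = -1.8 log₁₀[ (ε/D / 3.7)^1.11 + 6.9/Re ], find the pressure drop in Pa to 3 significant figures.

ΔP ≈ 522 Pa

Hydraulic diameter D_h = 4A/P = D_o - D_i = 0.28 - 0.143 = 0.137 m.
Re = ρVD_h/μ = 0.574·22.7·0.137/1.08e-05 = 1.653e+05.
ε/D_h = 0.00013/0.137 = 0.000949; Haaland gives 1/√f = -1.8 log₁₀[0.000103+4.17e-05] = 6.909, so f = 0.02095.
ΔP = f(L/D_h)(ρV²/2) = 0.02095·23.1/0.137·147.9 = 522.3 Pa.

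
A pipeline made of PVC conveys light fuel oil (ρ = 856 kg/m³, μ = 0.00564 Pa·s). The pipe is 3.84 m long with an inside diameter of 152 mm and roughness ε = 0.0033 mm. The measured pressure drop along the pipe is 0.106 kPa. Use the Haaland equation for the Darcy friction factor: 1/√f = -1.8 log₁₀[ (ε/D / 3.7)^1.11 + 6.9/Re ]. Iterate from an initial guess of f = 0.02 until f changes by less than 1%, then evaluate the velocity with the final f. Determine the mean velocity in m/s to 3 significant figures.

V ≈ 0.587 m/s

Rearranging Darcy-Weisbach: V = √(2·ΔP·D/(f·L·ρ)). With ε/D = 3.3e-06/0.152 = 2.17e-05, iterate starting from f = 0.02:
  f = 0.02 → V = √(2·106·0.152/(0.02·3.84·856)) = 0.7001 m/s; Re = ρVD/μ = 1.615e+04; f → 0.02721
  f = 0.02721 → V = 0.6002 m/s; Re = 1.385e+04; f → 0.02832
  f = 0.02832 → V = 0.5883 m/s; Re = 1.357e+04; f → 0.02847
Converged (Δf/f < 1%). With the final f = 0.02847: V = √(2·106·0.152/(0.02847·3.84·856)) = 0.5868 m/s.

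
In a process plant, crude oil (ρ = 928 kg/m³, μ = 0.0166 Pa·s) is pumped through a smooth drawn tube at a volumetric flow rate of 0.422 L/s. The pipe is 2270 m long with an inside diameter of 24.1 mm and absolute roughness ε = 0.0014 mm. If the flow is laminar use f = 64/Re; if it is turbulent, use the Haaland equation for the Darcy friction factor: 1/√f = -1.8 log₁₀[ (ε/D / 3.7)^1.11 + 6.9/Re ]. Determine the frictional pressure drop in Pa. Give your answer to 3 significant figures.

Q = 0.422 L/s = 0.422/1000 = 0.000422 m³/s.
Cross-sectional area A = πD²/4 = π(0.0241)²/4 = 0.0004562 m²; mean velocity V = Q/A = 0.000422/0.0004562 = 0.9251 m/s.
Reynolds number Re = ρVD/μ = 928 · 0.9251 · 0.0241 / 0.0166 = 1246.
Re < 2300 → laminar flow, so f = 64/Re = 64/1246 = 0.05135 (the turbulent correlation is not needed).
Darcy-Weisbach: ΔP = f(L/D)(ρV²/2) = 0.05135·(2270/0.0241)·(928·0.9251²/2) = 0.05135·9.419e+04·397.1 = 1.921e+06 Pa.

ΔP ≈ 1.92×10^6 Pa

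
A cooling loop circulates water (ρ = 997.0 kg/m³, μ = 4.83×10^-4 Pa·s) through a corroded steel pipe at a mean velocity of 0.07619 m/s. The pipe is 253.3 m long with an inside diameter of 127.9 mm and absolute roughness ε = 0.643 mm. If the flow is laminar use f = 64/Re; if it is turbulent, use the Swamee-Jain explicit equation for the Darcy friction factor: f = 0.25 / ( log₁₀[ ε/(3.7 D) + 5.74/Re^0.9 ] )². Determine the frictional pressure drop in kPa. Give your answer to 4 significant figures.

Reynolds number Re = ρVD/μ = 997 · 0.07619 · 0.1279 / 0.000483 = 2.011e+04.
Re > 4000 → turbulent. Relative roughness ε/D = 0.000643/0.1279 = 0.00503. Swamee-Jain: f = 0.25/(log₁₀[0.00503/3.7 + 5.74/2.011e+04^0.9])² = 0.25/(log₁₀[0.00136 + 0.000769])² = 0.25/(-2.672)² = 0.03501.
Darcy-Weisbach: ΔP = f(L/D)(ρV²/2) = 0.03501·(253.3/0.1279)·(997·0.07619²/2) = 0.03501·1980·2.894 = 200.7 Pa.
ΔP = 200.7 Pa = 0.2007 kPa.

ΔP ≈ 0.2007 kPa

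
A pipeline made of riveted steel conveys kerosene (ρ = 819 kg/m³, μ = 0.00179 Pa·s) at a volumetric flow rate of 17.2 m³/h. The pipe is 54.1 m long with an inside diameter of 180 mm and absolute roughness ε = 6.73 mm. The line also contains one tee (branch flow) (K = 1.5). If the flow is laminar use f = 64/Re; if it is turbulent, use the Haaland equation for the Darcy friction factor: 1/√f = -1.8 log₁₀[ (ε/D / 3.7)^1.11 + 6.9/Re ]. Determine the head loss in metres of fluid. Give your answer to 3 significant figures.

h_f ≈ 0.0376 m

Q = 17.2 m³/h = 17.2/3600 = 0.004778 m³/s.
Cross-sectional area A = πD²/4 = π(0.18)²/4 = 0.02545 m²; mean velocity V = Q/A = 0.004778/0.02545 = 0.1878 m/s.
Reynolds number Re = ρVD/μ = 819 · 0.1878 · 0.18 / 0.00179 = 1.546e+04.
Re > 4000 → turbulent. Relative roughness ε/D = 0.00673/0.18 = 0.0374. Haaland: 1/√f = -1.8 log₁₀[(0.0374/3.7)^1.11 + 6.9/1.546e+04] = -1.8 log₁₀[0.0061 + 0.000446] = 3.932, so f = 0.06469.
Total minor-loss coefficient ΣK = 1·1.5 = 1.5.
ΔP = [f·L/D + ΣK]·(ρV²/2) = [0.06469·54.1/0.18 + 1.5]·(819·0.1878²/2) = [19.44 + 1.5]·14.44 = 302.3 Pa.
Head loss h_f = ΔP/(ρg) = 302.3/(819·9.81) = 0.0376 m.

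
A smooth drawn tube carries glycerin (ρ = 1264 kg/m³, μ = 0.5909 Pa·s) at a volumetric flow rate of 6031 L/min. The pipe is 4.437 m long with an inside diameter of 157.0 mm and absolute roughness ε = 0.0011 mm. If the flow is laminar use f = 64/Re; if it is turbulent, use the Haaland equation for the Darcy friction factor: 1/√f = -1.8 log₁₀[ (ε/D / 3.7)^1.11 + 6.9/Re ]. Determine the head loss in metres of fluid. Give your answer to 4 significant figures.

h_f ≈ 1.425 m

Q = 6031 L/min = 6031/60000 = 0.1005 m³/s.
Cross-sectional area A = πD²/4 = π(0.157)²/4 = 0.01936 m²; mean velocity V = Q/A = 0.1005/0.01936 = 5.192 m/s.
Reynolds number Re = ρVD/μ = 1264 · 5.192 · 0.157 / 0.591 = 1744.
Re < 2300 → laminar flow, so f = 64/Re = 64/1744 = 0.0367 (the turbulent correlation is not needed).
Darcy-Weisbach: ΔP = f(L/D)(ρV²/2) = 0.0367·(4.437/0.157)·(1264·5.192²/2) = 0.0367·28.26·1.704e+04 = 1.767e+04 Pa.
Head loss h_f = ΔP/(ρg) = 1.767e+04/(1264·9.81) = 1.425 m.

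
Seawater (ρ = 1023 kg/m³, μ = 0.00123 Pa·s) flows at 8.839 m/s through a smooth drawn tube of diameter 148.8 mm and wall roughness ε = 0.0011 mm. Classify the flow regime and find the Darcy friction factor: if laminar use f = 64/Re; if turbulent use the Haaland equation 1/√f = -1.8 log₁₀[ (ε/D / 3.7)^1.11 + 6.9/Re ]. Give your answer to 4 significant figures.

Re = ρVD/μ = 1023·8.839·0.1488/0.00123 = 1.094e+06.
Re > 4000 → turbulent. ε/D = 1.1e-06/0.1488 = 7.39e-06; Haaland: 1/√f = -1.8 log₁₀[4.72e-07 + 6.31e-06] = 9.304, so f = 0.01155.

f ≈ 0.01155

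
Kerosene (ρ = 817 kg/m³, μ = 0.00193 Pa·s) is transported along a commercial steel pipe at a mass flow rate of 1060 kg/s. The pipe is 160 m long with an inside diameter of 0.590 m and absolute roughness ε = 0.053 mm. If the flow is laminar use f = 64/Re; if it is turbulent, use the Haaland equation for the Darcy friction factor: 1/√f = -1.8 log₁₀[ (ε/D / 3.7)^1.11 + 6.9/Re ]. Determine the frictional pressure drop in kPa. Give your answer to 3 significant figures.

A = πD²/4 = π(0.59)²/4 = 0.2734 m²; mean velocity V = ṁ/(ρA) = 1060/(817 · 0.2734) = 4.746 m/s.
Reynolds number Re = ρVD/μ = 817 · 4.746 · 0.59 / 0.00193 = 1.185e+06.
Re > 4000 → turbulent. Relative roughness ε/D = 5.3e-05/0.59 = 8.98e-05. Haaland: 1/√f = -1.8 log₁₀[(8.98e-05/3.7)^1.11 + 6.9/1.185e+06] = -1.8 log₁₀[7.54e-06 + 5.82e-06] = 8.773, so f = 0.01299.
Darcy-Weisbach: ΔP = f(L/D)(ρV²/2) = 0.01299·(160/0.59)·(817·4.746²/2) = 0.01299·271.2·9200 = 3.241e+04 Pa.
ΔP = 3.241e+04 Pa = 32.4 kPa.

ΔP ≈ 32.4 kPa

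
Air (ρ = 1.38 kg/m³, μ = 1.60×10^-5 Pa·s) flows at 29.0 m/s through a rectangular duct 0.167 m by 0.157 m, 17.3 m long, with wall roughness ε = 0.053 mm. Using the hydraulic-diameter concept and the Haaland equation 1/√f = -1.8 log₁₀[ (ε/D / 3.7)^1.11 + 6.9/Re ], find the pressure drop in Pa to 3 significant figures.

Hydraulic diameter D_h = 4A/P = 4·(0.167·0.157)/(2·(0.167+0.157)) = 0.1049/0.648 = 0.1618 m.
Re = ρVD_h/μ = 1.38·29·0.1618/1.6e-05 = 4.048e+05.
ε/D_h = 5.3e-05/0.1618 = 0.000327; Haaland gives 1/√f = -1.8 log₁₀[3.17e-05+1.7e-05] = 7.762, so f = 0.0166.
ΔP = f(L/D_h)(ρV²/2) = 0.0166·17.3/0.1618·580.3 = 1030 Pa.

ΔP ≈ 1030 Pa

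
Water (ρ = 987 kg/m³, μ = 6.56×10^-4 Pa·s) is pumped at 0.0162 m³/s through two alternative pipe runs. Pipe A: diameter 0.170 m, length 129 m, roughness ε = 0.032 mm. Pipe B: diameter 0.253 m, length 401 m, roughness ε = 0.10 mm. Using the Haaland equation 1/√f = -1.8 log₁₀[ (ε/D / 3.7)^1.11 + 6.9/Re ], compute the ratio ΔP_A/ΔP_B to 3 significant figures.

Pipe A: V = Q/A = 0.0162/0.0227 = 0.7137 m/s; Re = 1.826e+05; ε/D = 0.000188; Haaland → f = 0.01701; ΔP_A = f(L/D)(ρV²/2) = 3244 Pa.
Pipe B: V = Q/A = 0.0162/0.05027 = 0.3222 m/s; Re = 1.227e+05; ε/D = 0.000395; Haaland → f = 0.01909; ΔP_B = f(L/D)(ρV²/2) = 1551 Pa.
ΔP_A/ΔP_B = 3244/1551 = 2.09.

ΔP_A/ΔP_B ≈ 2.09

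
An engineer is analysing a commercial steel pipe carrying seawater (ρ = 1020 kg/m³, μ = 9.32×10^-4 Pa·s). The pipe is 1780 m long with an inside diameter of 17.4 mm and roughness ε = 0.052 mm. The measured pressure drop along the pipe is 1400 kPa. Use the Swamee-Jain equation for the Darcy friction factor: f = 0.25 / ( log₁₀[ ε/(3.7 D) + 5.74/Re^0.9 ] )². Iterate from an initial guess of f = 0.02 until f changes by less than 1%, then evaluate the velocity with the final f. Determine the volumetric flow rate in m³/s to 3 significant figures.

Q ≈ 2.16×10^-4 m³/s

Rearranging Darcy-Weisbach: V = √(2·ΔP·D/(f·L·ρ)). With ε/D = 5.2e-05/0.0174 = 0.00299, iterate starting from f = 0.02:
  f = 0.02 → V = √(2·1.4e+06·0.0174/(0.02·1780·1020)) = 1.158 m/s; Re = ρVD/μ = 2.206e+04; f → 0.03145
  f = 0.03145 → V = 0.9237 m/s; Re = 1.759e+04; f → 0.03244
  f = 0.03244 → V = 0.9095 m/s; Re = 1.732e+04; f → 0.03252
Converged (Δf/f < 1%). With the final f = 0.03252: V = √(2·1.4e+06·0.0174/(0.03252·1780·1020)) = 0.9084 m/s.
Q = V·A = 0.9084·(π/4·0.0174²) = 0.000216 m³/s = 2.16×10^-4 m³/s.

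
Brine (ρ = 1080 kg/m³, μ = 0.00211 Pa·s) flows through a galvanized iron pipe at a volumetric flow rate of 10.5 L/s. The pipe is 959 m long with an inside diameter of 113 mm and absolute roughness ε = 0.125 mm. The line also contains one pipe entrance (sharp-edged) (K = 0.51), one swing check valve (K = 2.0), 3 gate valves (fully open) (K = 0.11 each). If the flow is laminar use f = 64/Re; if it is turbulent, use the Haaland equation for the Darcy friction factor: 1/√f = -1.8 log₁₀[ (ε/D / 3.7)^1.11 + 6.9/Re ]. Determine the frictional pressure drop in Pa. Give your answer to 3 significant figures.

ΔP ≈ 120000 Pa

Q = 10.5 L/s = 10.5/1000 = 0.0105 m³/s.
Cross-sectional area A = πD²/4 = π(0.113)²/4 = 0.01003 m²; mean velocity V = Q/A = 0.0105/0.01003 = 1.047 m/s.
Reynolds number Re = ρVD/μ = 1080 · 1.047 · 0.113 / 0.00211 = 6.056e+04.
Re > 4000 → turbulent. Relative roughness ε/D = 0.000125/0.113 = 0.00111. Haaland: 1/√f = -1.8 log₁₀[(0.00111/3.7)^1.11 + 6.9/6.056e+04] = -1.8 log₁₀[0.000122 + 0.000114] = 6.527, so f = 0.02347.
Total minor-loss coefficient ΣK = 1·0.51 + 1·2 + 3·0.11 = 2.84.
ΔP = [f·L/D + ΣK]·(ρV²/2) = [0.02347·959/0.113 + 2.84]·(1080·1.047²/2) = [199.2 + 2.84]·591.9 = 1.196e+05 Pa.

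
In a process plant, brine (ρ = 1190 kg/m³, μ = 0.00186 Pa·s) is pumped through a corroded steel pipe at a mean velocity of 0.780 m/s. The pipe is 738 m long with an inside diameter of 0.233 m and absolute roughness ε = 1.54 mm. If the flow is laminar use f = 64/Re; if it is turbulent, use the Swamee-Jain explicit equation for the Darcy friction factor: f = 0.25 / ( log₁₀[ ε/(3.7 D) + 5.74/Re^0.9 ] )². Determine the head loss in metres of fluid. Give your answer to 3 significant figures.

Reynolds number Re = ρVD/μ = 1190 · 0.78 · 0.233 / 0.00186 = 1.163e+05.
Re > 4000 → turbulent. Relative roughness ε/D = 0.00154/0.233 = 0.00661. Swamee-Jain: f = 0.25/(log₁₀[0.00661/3.7 + 5.74/1.163e+05^0.9])² = 0.25/(log₁₀[0.00179 + 0.000158])² = 0.25/(-2.711)² = 0.03401.
Darcy-Weisbach: ΔP = f(L/D)(ρV²/2) = 0.03401·(738/0.233)·(1190·0.78²/2) = 0.03401·3167·362 = 3.9e+04 Pa.
Head loss h_f = ΔP/(ρg) = 3.9e+04/(1190·9.81) = 3.34 m.

h_f ≈ 3.34 m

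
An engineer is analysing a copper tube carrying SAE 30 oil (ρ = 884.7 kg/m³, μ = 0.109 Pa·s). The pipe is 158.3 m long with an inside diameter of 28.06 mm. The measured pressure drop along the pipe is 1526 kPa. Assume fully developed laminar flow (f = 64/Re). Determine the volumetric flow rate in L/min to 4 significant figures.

For laminar flow, f = 64/Re with Re = ρVD/μ, so Darcy-Weisbach reduces to ΔP = 32μLV/D². Solving for V: V = ΔP·D²/(32μL) = 1.526e+06·(0.02806)²/(32·0.109·158.3) = 2.176 m/s.
Check: Re = ρVD/μ = 884.7·2.176·0.02806/0.109 = 495.6 < 2300, so the laminar assumption holds.
Q = V·A = 2.176·(π/4·0.02806²) = 0.001346 m³/s = 80.74 L/min.

Q ≈ 80.74 L/min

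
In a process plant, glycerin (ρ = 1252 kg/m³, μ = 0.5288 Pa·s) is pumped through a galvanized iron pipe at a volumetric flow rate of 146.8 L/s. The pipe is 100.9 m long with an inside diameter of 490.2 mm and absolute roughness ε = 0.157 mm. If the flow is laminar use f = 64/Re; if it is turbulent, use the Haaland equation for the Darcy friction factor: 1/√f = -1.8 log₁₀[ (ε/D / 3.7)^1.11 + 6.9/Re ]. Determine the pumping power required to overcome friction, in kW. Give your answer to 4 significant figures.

P ≈ 0.8113 kW

Q = 146.8 L/s = 146.8/1000 = 0.1468 m³/s.
Cross-sectional area A = πD²/4 = π(0.4902)²/4 = 0.1887 m²; mean velocity V = Q/A = 0.1468/0.1887 = 0.7778 m/s.
Reynolds number Re = ρVD/μ = 1252 · 0.7778 · 0.4902 / 0.529 = 902.8.
Re < 2300 → laminar flow, so f = 64/Re = 64/902.8 = 0.07089 (the turbulent correlation is not needed).
Darcy-Weisbach: ΔP = f(L/D)(ρV²/2) = 0.07089·(100.9/0.4902)·(1252·0.7778²/2) = 0.07089·205.8·378.8 = 5527 Pa.
Pumping power P = QΔP = 0.1468·5527 = 811.34 W = 0.8113 kW.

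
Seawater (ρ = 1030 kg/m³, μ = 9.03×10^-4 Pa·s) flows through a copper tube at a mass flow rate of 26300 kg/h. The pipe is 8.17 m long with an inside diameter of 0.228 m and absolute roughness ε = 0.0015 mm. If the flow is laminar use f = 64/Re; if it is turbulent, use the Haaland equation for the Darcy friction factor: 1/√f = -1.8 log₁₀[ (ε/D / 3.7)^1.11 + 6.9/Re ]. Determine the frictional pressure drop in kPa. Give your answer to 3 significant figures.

ṁ = 26300 kg/h = 26300/3600 = 7.306 kg/s.
A = πD²/4 = π(0.228)²/4 = 0.04083 m²; mean velocity V = ṁ/(ρA) = 7.306/(1030 · 0.04083) = 0.1737 m/s.
Reynolds number Re = ρVD/μ = 1030 · 0.1737 · 0.228 / 0.000903 = 4.518e+04.
Re > 4000 → turbulent. Relative roughness ε/D = 1.5e-06/0.228 = 6.58e-06. Haaland: 1/√f = -1.8 log₁₀[(6.58e-06/3.7)^1.11 + 6.9/4.518e+04] = -1.8 log₁₀[4.14e-07 + 0.000153] = 6.867, so f = 0.02121.
Darcy-Weisbach: ΔP = f(L/D)(ρV²/2) = 0.02121·(8.17/0.228)·(1030·0.1737²/2) = 0.02121·35.83·15.54 = 11.81 Pa.
ΔP = 11.81 Pa = 0.0118 kPa.

ΔP ≈ 0.0118 kPa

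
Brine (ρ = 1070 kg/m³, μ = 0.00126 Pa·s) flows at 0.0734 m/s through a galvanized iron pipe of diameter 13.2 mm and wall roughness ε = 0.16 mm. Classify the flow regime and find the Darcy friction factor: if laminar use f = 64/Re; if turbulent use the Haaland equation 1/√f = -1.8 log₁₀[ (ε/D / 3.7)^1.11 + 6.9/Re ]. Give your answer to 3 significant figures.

f ≈ 0.0778

Re = ρVD/μ = 1070·0.0734·0.0132/0.00126 = 822.8.
Re < 2300 → laminar, so f = 64/Re = 0.07779 (roughness is irrelevant in laminar flow).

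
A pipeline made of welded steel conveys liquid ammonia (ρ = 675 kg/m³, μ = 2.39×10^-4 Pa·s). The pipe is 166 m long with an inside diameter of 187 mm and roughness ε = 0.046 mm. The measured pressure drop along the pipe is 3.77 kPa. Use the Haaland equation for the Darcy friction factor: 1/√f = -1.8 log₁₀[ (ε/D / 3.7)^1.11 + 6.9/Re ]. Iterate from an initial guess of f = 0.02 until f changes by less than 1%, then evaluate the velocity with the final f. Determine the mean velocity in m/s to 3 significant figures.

V ≈ 0.893 m/s

Rearranging Darcy-Weisbach: V = √(2·ΔP·D/(f·L·ρ)). With ε/D = 4.6e-05/0.187 = 0.000246, iterate starting from f = 0.02:
  f = 0.02 → V = √(2·3770·0.187/(0.02·166·675)) = 0.7932 m/s; Re = ρVD/μ = 4.189e+05; f → 0.01592
  f = 0.01592 → V = 0.889 m/s; Re = 4.695e+05; f → 0.01578
Converged (Δf/f < 1%). With the final f = 0.01578: V = √(2·3770·0.187/(0.01578·166·675)) = 0.893 m/s.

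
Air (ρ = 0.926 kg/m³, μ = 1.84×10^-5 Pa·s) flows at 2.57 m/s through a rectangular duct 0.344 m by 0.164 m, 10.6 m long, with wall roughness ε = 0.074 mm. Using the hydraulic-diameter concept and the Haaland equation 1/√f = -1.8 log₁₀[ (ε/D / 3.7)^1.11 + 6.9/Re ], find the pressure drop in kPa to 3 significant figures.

ΔP ≈ 0.00354 kPa

Hydraulic diameter D_h = 4A/P = 4·(0.344·0.164)/(2·(0.344+0.164)) = 0.2257/1.016 = 0.2221 m.
Re = ρVD_h/μ = 0.926·2.57·0.2221/1.84e-05 = 2.873e+04.
ε/D_h = 7.4e-05/0.2221 = 0.000333; Haaland gives 1/√f = -1.8 log₁₀[3.23e-05+0.00024] = 6.416, so f = 0.02429.
ΔP = f(L/D_h)(ρV²/2) = 0.02429·10.6/0.2221·3.058 = 3.545 Pa.
ΔP = 0.00354 kPa.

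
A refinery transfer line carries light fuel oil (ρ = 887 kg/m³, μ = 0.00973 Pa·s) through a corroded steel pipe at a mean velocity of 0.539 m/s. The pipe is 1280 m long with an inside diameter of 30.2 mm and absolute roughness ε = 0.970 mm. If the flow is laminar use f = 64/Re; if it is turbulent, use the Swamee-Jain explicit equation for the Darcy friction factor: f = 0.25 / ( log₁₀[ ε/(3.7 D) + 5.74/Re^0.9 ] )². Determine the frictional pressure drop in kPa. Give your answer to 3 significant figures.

ΔP ≈ 236 kPa

Reynolds number Re = ρVD/μ = 887 · 0.539 · 0.0302 / 0.00973 = 1484.
Re < 2300 → laminar flow, so f = 64/Re = 64/1484 = 0.04313 (the turbulent correlation is not needed).
Darcy-Weisbach: ΔP = f(L/D)(ρV²/2) = 0.04313·(1280/0.0302)·(887·0.539²/2) = 0.04313·4.238e+04·128.8 = 2.355e+05 Pa.
ΔP = 2.355e+05 Pa = 236 kPa.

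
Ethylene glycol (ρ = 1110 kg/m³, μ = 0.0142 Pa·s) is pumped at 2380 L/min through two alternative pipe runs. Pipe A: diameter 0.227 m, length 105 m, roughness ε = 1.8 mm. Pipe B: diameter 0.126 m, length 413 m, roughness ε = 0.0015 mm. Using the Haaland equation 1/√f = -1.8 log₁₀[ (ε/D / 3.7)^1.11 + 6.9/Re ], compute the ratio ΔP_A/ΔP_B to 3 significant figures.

ΔP_A/ΔP_B ≈ 0.0224

Pipe A: V = Q/A = 0.03967/0.04047 = 0.9801 m/s; Re = 1.739e+04; ε/D = 0.00793; Haaland → f = 0.0386; ΔP_A = f(L/D)(ρV²/2) = 9519 Pa.
Pipe B: V = Q/A = 0.03967/0.01247 = 3.181 m/s; Re = 3.133e+04; ε/D = 1.19e-05; Haaland → f = 0.0231; ΔP_B = f(L/D)(ρV²/2) = 4.252e+05 Pa.
ΔP_A/ΔP_B = 9519/4.252e+05 = 0.0224.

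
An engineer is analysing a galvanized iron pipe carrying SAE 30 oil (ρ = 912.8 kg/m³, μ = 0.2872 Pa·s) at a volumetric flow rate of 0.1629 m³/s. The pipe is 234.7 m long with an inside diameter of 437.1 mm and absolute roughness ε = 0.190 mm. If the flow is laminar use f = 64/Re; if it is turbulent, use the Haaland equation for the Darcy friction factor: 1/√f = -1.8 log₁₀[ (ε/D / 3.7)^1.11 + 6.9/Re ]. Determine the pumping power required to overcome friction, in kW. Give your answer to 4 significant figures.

Cross-sectional area A = πD²/4 = π(0.4371)²/4 = 0.1501 m²; mean velocity V = Q/A = 0.1629/0.1501 = 1.086 m/s.
Reynolds number Re = ρVD/μ = 912.8 · 1.086 · 0.4371 / 0.287 = 1508.
Re < 2300 → laminar flow, so f = 64/Re = 64/1508 = 0.04244 (the turbulent correlation is not needed).
Darcy-Weisbach: ΔP = f(L/D)(ρV²/2) = 0.04244·(234.7/0.4371)·(912.8·1.086²/2) = 0.04244·536.9·537.9 = 1.226e+04 Pa.
Pumping power P = QΔP = 0.1629·1.226e+04 = 1996.5 W = 1.997 kW.

P ≈ 1.997 kW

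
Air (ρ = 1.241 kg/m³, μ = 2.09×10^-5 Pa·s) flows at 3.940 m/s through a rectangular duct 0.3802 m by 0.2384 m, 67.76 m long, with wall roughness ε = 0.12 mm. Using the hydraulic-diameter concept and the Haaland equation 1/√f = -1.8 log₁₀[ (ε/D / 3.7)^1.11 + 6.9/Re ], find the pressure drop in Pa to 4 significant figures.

ΔP ≈ 46.38 Pa

Hydraulic diameter D_h = 4A/P = 4·(0.3802·0.2384)/(2·(0.3802+0.2384)) = 0.3626/1.237 = 0.293 m.
Re = ρVD_h/μ = 1.241·3.94·0.293/2.09e-05 = 6.856e+04.
ε/D_h = 0.00012/0.293 = 0.000409; Haaland gives 1/√f = -1.8 log₁₀[4.06e-05+0.000101] = 6.93, so f = 0.02082.
ΔP = f(L/D_h)(ρV²/2) = 0.02082·67.76/0.293·9.632 = 46.38 Pa.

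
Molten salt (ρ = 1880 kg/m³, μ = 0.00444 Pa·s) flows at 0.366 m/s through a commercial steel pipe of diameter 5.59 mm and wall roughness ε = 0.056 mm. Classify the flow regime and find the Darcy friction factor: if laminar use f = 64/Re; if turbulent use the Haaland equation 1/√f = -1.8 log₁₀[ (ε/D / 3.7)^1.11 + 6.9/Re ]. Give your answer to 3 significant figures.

Re = ρVD/μ = 1880·0.366·0.00559/0.00444 = 866.3.
Re < 2300 → laminar, so f = 64/Re = 0.07388 (roughness is irrelevant in laminar flow).

f ≈ 0.0739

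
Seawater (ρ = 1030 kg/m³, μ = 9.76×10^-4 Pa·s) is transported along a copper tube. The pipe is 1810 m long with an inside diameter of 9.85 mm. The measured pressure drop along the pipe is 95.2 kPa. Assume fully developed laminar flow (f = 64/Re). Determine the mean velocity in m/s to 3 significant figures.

For laminar flow, f = 64/Re with Re = ρVD/μ, so Darcy-Weisbach reduces to ΔP = 32μLV/D². Solving for V: V = ΔP·D²/(32μL) = 9.52e+04·(0.00985)²/(32·0.000976·1810) = 0.1634 m/s.
Check: Re = ρVD/μ = 1030·0.1634·0.00985/0.000976 = 1698 < 2300, so the laminar assumption holds.

V ≈ 0.163 m/s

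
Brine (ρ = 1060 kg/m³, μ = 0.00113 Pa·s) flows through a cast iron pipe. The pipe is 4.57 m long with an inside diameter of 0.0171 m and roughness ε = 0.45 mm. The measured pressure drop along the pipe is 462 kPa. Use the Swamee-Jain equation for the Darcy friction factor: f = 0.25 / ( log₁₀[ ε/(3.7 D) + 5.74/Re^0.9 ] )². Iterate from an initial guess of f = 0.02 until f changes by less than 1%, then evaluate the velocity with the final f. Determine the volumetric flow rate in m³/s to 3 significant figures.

Rearranging Darcy-Weisbach: V = √(2·ΔP·D/(f·L·ρ)). With ε/D = 0.00045/0.0171 = 0.0263, iterate starting from f = 0.02:
  f = 0.02 → V = √(2·4.62e+05·0.0171/(0.02·4.57·1060)) = 12.77 m/s; Re = ρVD/μ = 2.048e+05; f → 0.05448
  f = 0.05448 → V = 7.738 m/s; Re = 1.241e+05; f → 0.05464
Converged (Δf/f < 1%). With the final f = 0.05464: V = √(2·4.62e+05·0.0171/(0.05464·4.57·1060)) = 7.726 m/s.
Q = V·A = 7.726·(π/4·0.0171²) = 0.001774 m³/s = 0.00177 m³/s.

Q ≈ 0.00177 m³/s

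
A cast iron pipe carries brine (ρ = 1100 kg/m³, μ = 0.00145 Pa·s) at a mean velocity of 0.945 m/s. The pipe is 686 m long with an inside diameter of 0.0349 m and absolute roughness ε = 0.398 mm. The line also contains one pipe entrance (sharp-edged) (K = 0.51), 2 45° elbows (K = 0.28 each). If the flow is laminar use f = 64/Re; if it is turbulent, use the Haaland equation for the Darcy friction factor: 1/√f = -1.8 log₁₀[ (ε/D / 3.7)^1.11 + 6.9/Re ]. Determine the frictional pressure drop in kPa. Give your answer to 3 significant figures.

Reynolds number Re = ρVD/μ = 1100 · 0.945 · 0.0349 / 0.00145 = 2.502e+04.
Re > 4000 → turbulent. Relative roughness ε/D = 0.000398/0.0349 = 0.0114. Haaland: 1/√f = -1.8 log₁₀[(0.0114/3.7)^1.11 + 6.9/2.502e+04] = -1.8 log₁₀[0.00163 + 0.000276] = 4.895, so f = 0.04173.
Total minor-loss coefficient ΣK = 1·0.51 + 2·0.28 = 1.07.
ΔP = [f·L/D + ΣK]·(ρV²/2) = [0.04173·686/0.0349 + 1.07]·(1100·0.945²/2) = [820.3 + 1.07]·491.2 = 4.034e+05 Pa.
ΔP = 4.034e+05 Pa = 403 kPa.

ΔP ≈ 403 kPa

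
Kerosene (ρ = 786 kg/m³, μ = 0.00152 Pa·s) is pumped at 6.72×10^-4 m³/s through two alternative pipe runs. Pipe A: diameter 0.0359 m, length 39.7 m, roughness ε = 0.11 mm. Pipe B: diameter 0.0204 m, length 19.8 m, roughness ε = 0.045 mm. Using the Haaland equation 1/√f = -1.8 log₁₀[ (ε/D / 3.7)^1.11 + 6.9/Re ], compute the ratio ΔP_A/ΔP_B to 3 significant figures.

Pipe A: V = Q/A = 0.000672/0.001012 = 0.6639 m/s; Re = 1.232e+04; ε/D = 0.00306; Haaland → f = 0.03368; ΔP_A = f(L/D)(ρV²/2) = 6451 Pa.
Pipe B: V = Q/A = 0.000672/0.0003269 = 2.056 m/s; Re = 2.169e+04; ε/D = 0.00221; Haaland → f = 0.02948; ΔP_B = f(L/D)(ρV²/2) = 4.754e+04 Pa.
ΔP_A/ΔP_B = 6451/4.754e+04 = 0.136.

ΔP_A/ΔP_B ≈ 0.136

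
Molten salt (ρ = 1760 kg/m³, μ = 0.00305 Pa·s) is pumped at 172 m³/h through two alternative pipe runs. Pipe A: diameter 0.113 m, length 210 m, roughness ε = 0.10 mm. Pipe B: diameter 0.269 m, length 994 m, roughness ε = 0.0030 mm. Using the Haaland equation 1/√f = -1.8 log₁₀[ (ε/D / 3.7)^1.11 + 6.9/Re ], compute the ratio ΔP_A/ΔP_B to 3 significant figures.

ΔP_A/ΔP_B ≈ 19.1

Pipe A: V = Q/A = 0.04778/0.01003 = 4.764 m/s; Re = 3.106e+05; ε/D = 0.000885; Haaland → f = 0.01999; ΔP_A = f(L/D)(ρV²/2) = 7.422e+05 Pa.
Pipe B: V = Q/A = 0.04778/0.05683 = 0.8407 m/s; Re = 1.305e+05; ε/D = 1.12e-05; Haaland → f = 0.01692; ΔP_B = f(L/D)(ρV²/2) = 3.889e+04 Pa.
ΔP_A/ΔP_B = 7.422e+05/3.889e+04 = 19.1.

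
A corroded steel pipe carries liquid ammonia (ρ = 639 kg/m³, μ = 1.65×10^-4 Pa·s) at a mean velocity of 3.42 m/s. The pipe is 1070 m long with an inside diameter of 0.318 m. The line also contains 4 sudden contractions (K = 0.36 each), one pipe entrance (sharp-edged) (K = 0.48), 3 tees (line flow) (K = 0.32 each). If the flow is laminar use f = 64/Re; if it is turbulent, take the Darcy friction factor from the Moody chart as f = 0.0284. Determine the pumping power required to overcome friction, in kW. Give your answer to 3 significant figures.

Reynolds number Re = ρVD/μ = 639 · 3.42 · 0.318 / 0.000165 = 4.212e+06.
Re > 4000 → turbulent; use the Moody-chart value f = 0.0284.
Total minor-loss coefficient ΣK = 4·0.36 + 1·0.48 + 3·0.32 = 2.88.
ΔP = [f·L/D + ΣK]·(ρV²/2) = [0.0284·1070/0.318 + 2.88]·(639·3.42²/2) = [95.56 + 2.88]·3737 = 3.679e+05 Pa.
Q = V·A = 3.42·0.07942 = 0.2716 m³/s.
Pumping power P = QΔP = 0.2716·3.679e+05 = 99920 W = 99.9 kW.

P ≈ 99.9 kW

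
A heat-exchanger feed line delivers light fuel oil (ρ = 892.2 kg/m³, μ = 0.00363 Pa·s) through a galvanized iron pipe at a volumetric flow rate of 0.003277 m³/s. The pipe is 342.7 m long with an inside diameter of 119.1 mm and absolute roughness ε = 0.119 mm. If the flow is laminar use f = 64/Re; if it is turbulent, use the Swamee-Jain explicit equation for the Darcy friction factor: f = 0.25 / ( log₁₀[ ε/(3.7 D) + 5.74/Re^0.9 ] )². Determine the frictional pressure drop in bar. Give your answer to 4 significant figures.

ΔP ≈ 0.03762 bar

Cross-sectional area A = πD²/4 = π(0.1191)²/4 = 0.01114 m²; mean velocity V = Q/A = 0.003277/0.01114 = 0.2941 m/s.
Reynolds number Re = ρVD/μ = 892.2 · 0.2941 · 0.1191 / 0.00363 = 8611.
Re > 4000 → turbulent. Relative roughness ε/D = 0.000119/0.1191 = 0.000999. Swamee-Jain: f = 0.25/(log₁₀[0.000999/3.7 + 5.74/8611^0.9])² = 0.25/(log₁₀[0.00027 + 0.00165])² = 0.25/(-2.717)² = 0.03387.
Darcy-Weisbach: ΔP = f(L/D)(ρV²/2) = 0.03387·(342.7/0.1191)·(892.2·0.2941²/2) = 0.03387·2877·38.6 = 3762 Pa.
ΔP = 3762 Pa = 0.03762 bar.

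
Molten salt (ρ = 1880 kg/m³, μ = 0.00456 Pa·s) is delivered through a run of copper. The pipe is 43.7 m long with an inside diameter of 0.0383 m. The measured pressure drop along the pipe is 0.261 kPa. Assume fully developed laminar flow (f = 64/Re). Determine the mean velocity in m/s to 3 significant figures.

For laminar flow, f = 64/Re with Re = ρVD/μ, so Darcy-Weisbach reduces to ΔP = 32μLV/D². Solving for V: V = ΔP·D²/(32μL) = 261·(0.0383)²/(32·0.00456·43.7) = 0.06004 m/s.
Check: Re = ρVD/μ = 1880·0.06004·0.0383/0.00456 = 948.1 < 2300, so the laminar assumption holds.

V ≈ 0.0600 m/s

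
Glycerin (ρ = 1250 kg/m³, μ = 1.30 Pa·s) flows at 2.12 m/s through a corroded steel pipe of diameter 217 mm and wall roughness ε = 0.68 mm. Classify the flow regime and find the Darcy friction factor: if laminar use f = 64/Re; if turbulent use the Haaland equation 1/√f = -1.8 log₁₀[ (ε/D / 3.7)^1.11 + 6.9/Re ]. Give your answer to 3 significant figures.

Re = ρVD/μ = 1250·2.12·0.217/1.3 = 442.3.
Re < 2300 → laminar, so f = 64/Re = 0.1447 (roughness is irrelevant in laminar flow).

f ≈ 0.145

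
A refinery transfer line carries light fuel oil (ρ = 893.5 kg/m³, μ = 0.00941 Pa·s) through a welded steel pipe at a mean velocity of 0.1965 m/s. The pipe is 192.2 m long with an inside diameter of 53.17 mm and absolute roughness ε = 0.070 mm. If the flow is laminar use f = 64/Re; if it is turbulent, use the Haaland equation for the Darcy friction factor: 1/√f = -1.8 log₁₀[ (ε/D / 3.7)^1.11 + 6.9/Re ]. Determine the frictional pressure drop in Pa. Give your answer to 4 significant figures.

ΔP ≈ 4023 Pa

Reynolds number Re = ρVD/μ = 893.5 · 0.1965 · 0.05317 / 0.00941 = 992.1.
Re < 2300 → laminar flow, so f = 64/Re = 64/992.1 = 0.06451 (the turbulent correlation is not needed).
Darcy-Weisbach: ΔP = f(L/D)(ρV²/2) = 0.06451·(192.2/0.05317)·(893.5·0.1965²/2) = 0.06451·3615·17.25 = 4023 Pa.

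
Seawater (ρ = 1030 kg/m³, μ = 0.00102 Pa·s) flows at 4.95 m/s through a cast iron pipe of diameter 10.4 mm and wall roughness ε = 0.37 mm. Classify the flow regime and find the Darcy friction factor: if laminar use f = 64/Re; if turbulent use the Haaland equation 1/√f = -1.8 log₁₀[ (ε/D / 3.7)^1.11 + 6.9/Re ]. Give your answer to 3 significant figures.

Re = ρVD/μ = 1030·4.95·0.0104/0.00102 = 5.198e+04.
Re > 4000 → turbulent. ε/D = 0.00037/0.0104 = 0.0356; Haaland: 1/√f = -1.8 log₁₀[0.00577 + 0.000133] = 4.012, so f = 0.06212.

f ≈ 0.0621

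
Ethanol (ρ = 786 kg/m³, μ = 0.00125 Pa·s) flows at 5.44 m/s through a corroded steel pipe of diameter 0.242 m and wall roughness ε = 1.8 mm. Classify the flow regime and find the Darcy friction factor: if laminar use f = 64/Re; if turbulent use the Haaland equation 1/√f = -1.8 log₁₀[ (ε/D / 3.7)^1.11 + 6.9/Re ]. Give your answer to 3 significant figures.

f ≈ 0.0345

Re = ρVD/μ = 786·5.44·0.242/0.00125 = 8.278e+05.
Re > 4000 → turbulent. ε/D = 0.0018/0.242 = 0.00744; Haaland: 1/√f = -1.8 log₁₀[0.00102 + 8.34e-06] = 5.382, so f = 0.03453.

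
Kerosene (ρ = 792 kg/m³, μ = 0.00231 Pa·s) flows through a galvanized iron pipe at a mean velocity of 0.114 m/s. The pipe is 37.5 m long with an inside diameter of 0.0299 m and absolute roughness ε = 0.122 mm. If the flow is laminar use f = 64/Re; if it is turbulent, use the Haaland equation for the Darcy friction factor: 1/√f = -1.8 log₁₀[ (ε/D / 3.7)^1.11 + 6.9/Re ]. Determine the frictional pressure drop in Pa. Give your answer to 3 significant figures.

ΔP ≈ 353 Pa

Reynolds number Re = ρVD/μ = 792 · 0.114 · 0.0299 / 0.00231 = 1169.
Re < 2300 → laminar flow, so f = 64/Re = 64/1169 = 0.05476 (the turbulent correlation is not needed).
Darcy-Weisbach: ΔP = f(L/D)(ρV²/2) = 0.05476·(37.5/0.0299)·(792·0.114²/2) = 0.05476·1254·5.146 = 353.5 Pa.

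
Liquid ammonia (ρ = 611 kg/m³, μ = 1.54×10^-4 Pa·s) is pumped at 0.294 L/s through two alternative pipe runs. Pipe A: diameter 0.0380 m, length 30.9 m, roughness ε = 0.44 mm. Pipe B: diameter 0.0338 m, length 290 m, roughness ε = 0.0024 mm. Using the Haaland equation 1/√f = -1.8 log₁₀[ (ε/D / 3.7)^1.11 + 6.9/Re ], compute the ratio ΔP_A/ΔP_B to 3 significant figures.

Pipe A: V = Q/A = 0.000294/0.001134 = 0.2592 m/s; Re = 3.908e+04; ε/D = 0.0116; Haaland → f = 0.04123; ΔP_A = f(L/D)(ρV²/2) = 688.3 Pa.
Pipe B: V = Q/A = 0.000294/0.0008973 = 0.3277 m/s; Re = 4.394e+04; ε/D = 7.1e-05; Haaland → f = 0.02151; ΔP_B = f(L/D)(ρV²/2) = 6052 Pa.
ΔP_A/ΔP_B = 688.3/6052 = 0.114.

ΔP_A/ΔP_B ≈ 0.114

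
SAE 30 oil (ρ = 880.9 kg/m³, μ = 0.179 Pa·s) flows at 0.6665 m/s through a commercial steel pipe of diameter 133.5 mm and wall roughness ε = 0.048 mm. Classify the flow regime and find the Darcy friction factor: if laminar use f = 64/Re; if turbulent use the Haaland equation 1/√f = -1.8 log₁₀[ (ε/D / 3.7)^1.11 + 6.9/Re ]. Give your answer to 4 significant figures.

Re = ρVD/μ = 880.9·0.6665·0.1335/0.179 = 437.9.
Re < 2300 → laminar, so f = 64/Re = 0.1462 (roughness is irrelevant in laminar flow).

f ≈ 0.1462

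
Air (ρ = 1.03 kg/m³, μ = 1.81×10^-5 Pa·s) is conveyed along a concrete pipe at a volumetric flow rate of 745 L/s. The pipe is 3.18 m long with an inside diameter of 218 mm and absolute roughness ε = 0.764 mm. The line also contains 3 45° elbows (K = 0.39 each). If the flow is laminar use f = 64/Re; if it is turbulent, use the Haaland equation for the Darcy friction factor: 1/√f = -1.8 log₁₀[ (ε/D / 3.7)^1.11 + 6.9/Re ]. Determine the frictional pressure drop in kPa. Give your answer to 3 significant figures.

Q = 745 L/s = 745/1000 = 0.745 m³/s.
Cross-sectional area A = πD²/4 = π(0.218)²/4 = 0.03733 m²; mean velocity V = Q/A = 0.745/0.03733 = 19.96 m/s.
Reynolds number Re = ρVD/μ = 1.03 · 19.96 · 0.218 / 1.81e-05 = 2.476e+05.
Re > 4000 → turbulent. Relative roughness ε/D = 0.000764/0.218 = 0.0035. Haaland: 1/√f = -1.8 log₁₀[(0.0035/3.7)^1.11 + 6.9/2.476e+05] = -1.8 log₁₀[0.00044 + 2.79e-05] = 5.993, so f = 0.02784.
Total minor-loss coefficient ΣK = 3·0.39 = 1.17.
ΔP = [f·L/D + ΣK]·(ρV²/2) = [0.02784·3.18/0.218 + 1.17]·(1.03·19.96²/2) = [0.4061 + 1.17]·205.2 = 323.4 Pa.
ΔP = 323.4 Pa = 0.323 kPa.

ΔP ≈ 0.323 kPa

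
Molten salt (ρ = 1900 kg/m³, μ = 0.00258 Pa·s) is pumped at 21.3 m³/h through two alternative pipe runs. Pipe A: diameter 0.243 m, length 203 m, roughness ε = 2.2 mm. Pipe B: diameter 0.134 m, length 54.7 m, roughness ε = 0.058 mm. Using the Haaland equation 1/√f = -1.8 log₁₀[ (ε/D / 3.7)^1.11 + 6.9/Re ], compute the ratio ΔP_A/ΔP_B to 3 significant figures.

Pipe A: V = Q/A = 0.005917/0.04638 = 0.1276 m/s; Re = 2.283e+04; ε/D = 0.00905; Haaland → f = 0.03921; ΔP_A = f(L/D)(ρV²/2) = 506.5 Pa.
Pipe B: V = Q/A = 0.005917/0.0141 = 0.4195 m/s; Re = 4.14e+04; ε/D = 0.000433; Haaland → f = 0.02282; ΔP_B = f(L/D)(ρV²/2) = 1557 Pa.
ΔP_A/ΔP_B = 506.5/1557 = 0.325.

ΔP_A/ΔP_B ≈ 0.325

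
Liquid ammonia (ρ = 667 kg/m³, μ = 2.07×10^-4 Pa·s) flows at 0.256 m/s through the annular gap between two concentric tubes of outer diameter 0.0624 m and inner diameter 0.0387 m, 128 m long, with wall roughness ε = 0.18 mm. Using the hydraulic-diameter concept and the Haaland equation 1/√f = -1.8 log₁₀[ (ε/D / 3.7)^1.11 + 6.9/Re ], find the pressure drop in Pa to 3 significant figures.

Hydraulic diameter D_h = 4A/P = D_o - D_i = 0.0624 - 0.0387 = 0.0237 m.
Re = ρVD_h/μ = 667·0.256·0.0237/0.000207 = 1.955e+04.
ε/D_h = 0.00018/0.0237 = 0.00759; Haaland gives 1/√f = -1.8 log₁₀[0.00104+0.000353] = 5.141, so f = 0.03783.
ΔP = f(L/D_h)(ρV²/2) = 0.03783·128/0.0237·21.86 = 4466 Pa.

ΔP ≈ 4470 Pa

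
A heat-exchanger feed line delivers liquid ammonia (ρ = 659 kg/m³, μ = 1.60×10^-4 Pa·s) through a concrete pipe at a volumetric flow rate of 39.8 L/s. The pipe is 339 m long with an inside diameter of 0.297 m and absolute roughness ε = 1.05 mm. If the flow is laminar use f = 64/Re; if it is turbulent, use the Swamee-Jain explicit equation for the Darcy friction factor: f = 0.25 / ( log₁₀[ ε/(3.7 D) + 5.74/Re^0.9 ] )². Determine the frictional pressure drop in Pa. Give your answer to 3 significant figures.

Q = 39.8 L/s = 39.8/1000 = 0.0398 m³/s.
Cross-sectional area A = πD²/4 = π(0.297)²/4 = 0.06928 m²; mean velocity V = Q/A = 0.0398/0.06928 = 0.5745 m/s.
Reynolds number Re = ρVD/μ = 659 · 0.5745 · 0.297 / 0.00016 = 7.028e+05.
Re > 4000 → turbulent. Relative roughness ε/D = 0.00105/0.297 = 0.00354. Swamee-Jain: f = 0.25/(log₁₀[0.00354/3.7 + 5.74/7.028e+05^0.9])² = 0.25/(log₁₀[0.000956 + 3.14e-05])² = 0.25/(-3.006)² = 0.02767.
Darcy-Weisbach: ΔP = f(L/D)(ρV²/2) = 0.02767·(339/0.297)·(659·0.5745²/2) = 0.02767·1141·108.7 = 3435 Pa.

ΔP ≈ 3430 Pa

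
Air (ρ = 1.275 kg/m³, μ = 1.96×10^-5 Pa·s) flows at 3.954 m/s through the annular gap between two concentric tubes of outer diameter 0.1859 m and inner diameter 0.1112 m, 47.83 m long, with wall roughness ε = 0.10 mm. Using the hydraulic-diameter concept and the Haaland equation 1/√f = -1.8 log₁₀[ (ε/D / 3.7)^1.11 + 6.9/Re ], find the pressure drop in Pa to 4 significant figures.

Hydraulic diameter D_h = 4A/P = D_o - D_i = 0.1859 - 0.1112 = 0.0747 m.
Re = ρVD_h/μ = 1.275·3.954·0.0747/1.96e-05 = 1.921e+04.
ε/D_h = 0.0001/0.0747 = 0.00134; Haaland gives 1/√f = -1.8 log₁₀[0.000151+0.000359] = 5.926, so f = 0.02848.
ΔP = f(L/D_h)(ρV²/2) = 0.02848·47.83/0.0747·9.967 = 181.7 Pa.

ΔP ≈ 181.7 Pa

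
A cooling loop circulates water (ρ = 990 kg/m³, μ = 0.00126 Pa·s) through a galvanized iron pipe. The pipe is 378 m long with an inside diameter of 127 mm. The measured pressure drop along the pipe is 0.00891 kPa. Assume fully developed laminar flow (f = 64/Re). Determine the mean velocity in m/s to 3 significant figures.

V ≈ 0.00943 m/s

For laminar flow, f = 64/Re with Re = ρVD/μ, so Darcy-Weisbach reduces to ΔP = 32μLV/D². Solving for V: V = ΔP·D²/(32μL) = 8.91·(0.127)²/(32·0.00126·378) = 0.009429 m/s.
Check: Re = ρVD/μ = 990·0.009429·0.127/0.00126 = 940.9 < 2300, so the laminar assumption holds.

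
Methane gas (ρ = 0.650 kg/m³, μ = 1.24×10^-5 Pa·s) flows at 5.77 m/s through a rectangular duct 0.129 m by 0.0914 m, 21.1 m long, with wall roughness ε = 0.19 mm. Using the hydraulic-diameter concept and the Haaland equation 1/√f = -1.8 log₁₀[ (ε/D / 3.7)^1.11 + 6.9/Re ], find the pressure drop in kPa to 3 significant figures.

ΔP ≈ 0.0578 kPa

Hydraulic diameter D_h = 4A/P = 4·(0.129·0.0914)/(2·(0.129+0.0914)) = 0.04716/0.4408 = 0.107 m.
Re = ρVD_h/μ = 0.65·5.77·0.107/1.24e-05 = 3.236e+04.
ε/D_h = 0.00019/0.107 = 0.00178; Haaland gives 1/√f = -1.8 log₁₀[0.000207+0.000213] = 6.078, so f = 0.02707.
ΔP = f(L/D_h)(ρV²/2) = 0.02707·21.1/0.107·10.82 = 57.77 Pa.
ΔP = 0.0578 kPa.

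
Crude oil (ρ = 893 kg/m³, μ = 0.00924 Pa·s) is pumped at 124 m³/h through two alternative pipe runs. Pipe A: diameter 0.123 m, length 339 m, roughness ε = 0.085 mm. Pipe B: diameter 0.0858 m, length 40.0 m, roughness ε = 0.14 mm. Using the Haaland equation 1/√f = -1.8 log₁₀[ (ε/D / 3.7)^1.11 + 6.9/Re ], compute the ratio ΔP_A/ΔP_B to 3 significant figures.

Pipe A: V = Q/A = 0.03444/0.01188 = 2.899 m/s; Re = 3.446e+04; ε/D = 0.000691; Haaland → f = 0.0243; ΔP_A = f(L/D)(ρV²/2) = 2.513e+05 Pa.
Pipe B: V = Q/A = 0.03444/0.005782 = 5.957 m/s; Re = 4.94e+04; ε/D = 0.00163; Haaland → f = 0.02543; ΔP_B = f(L/D)(ρV²/2) = 1.879e+05 Pa.
ΔP_A/ΔP_B = 2.513e+05/1.879e+05 = 1.34.

ΔP_A/ΔP_B ≈ 1.34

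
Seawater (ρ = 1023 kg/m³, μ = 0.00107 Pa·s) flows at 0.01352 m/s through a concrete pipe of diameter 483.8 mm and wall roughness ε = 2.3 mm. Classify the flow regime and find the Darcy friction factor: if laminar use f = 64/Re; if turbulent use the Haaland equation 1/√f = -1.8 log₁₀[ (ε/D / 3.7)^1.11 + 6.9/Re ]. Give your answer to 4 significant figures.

Re = ρVD/μ = 1023·0.01352·0.4838/0.00107 = 6254.
Re > 4000 → turbulent. ε/D = 0.0023/0.4838 = 0.00475; Haaland: 1/√f = -1.8 log₁₀[0.000618 + 0.0011] = 4.976, so f = 0.04039.

f ≈ 0.04039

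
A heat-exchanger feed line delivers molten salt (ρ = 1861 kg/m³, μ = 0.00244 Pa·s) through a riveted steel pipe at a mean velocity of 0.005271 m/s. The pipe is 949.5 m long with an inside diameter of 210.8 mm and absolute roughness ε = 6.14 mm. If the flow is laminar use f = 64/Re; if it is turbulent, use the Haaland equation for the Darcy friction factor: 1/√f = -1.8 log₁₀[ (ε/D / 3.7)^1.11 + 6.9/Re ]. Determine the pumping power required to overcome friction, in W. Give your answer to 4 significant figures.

P ≈ 0.001618 W

Reynolds number Re = ρVD/μ = 1861 · 0.005271 · 0.2108 / 0.00244 = 847.5.
Re < 2300 → laminar flow, so f = 64/Re = 64/847.5 = 0.07552 (the turbulent correlation is not needed).
Darcy-Weisbach: ΔP = f(L/D)(ρV²/2) = 0.07552·(949.5/0.2108)·(1861·0.005271²/2) = 0.07552·4504·0.02585 = 8.794 Pa.
Q = V·A = 0.005271·0.0349 = 0.000184 m³/s.
Pumping power P = QΔP = 0.000184·8.794 = 0.0016177 W = 0.001618 W.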